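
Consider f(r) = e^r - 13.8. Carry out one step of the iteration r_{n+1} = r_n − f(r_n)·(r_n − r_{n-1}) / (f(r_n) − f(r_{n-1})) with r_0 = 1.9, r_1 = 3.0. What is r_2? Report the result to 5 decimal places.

f(1.9) = -7.1141056, f(3.0) = 6.2855369
r_2 = 3.0000000 − 6.2855369·(3.0000000 − 1.9000000) / (6.2855369 − (-7.1141056)) = 3.0000000 − (6.9140906)/(13.3996425) = 2.4840093

2.48401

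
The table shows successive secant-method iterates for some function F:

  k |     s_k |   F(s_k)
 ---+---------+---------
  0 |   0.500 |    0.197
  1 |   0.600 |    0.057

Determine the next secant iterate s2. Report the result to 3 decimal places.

0.641

s2 = 0.600 − 0.057·(0.600 − 0.500) / (0.057 − 0.197)
   = 0.600 − (0.00570)/(-0.14000) = 0.64071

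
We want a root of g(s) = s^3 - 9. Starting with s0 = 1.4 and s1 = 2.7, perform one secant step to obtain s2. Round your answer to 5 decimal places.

1.88012

g(1.4) = -6.2560000, g(2.7) = 10.6830000
s2 = 2.7000000 − 10.6830000·(2.7000000 − 1.4000000) / (10.6830000 − (-6.2560000)) = 2.7000000 − (13.8879000)/(16.9390000) = 1.8801228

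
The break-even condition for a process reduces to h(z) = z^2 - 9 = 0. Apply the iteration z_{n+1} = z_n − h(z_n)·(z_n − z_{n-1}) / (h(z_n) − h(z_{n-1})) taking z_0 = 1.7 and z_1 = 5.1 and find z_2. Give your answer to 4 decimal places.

h(1.7) = -6.110000, h(5.1) = 17.010000
z_2 = 5.100000 − 17.010000·(5.100000 − 1.700000) / (17.010000 − (-6.110000)) = 5.100000 − (57.834000)/(23.120000) = 2.598529

2.5985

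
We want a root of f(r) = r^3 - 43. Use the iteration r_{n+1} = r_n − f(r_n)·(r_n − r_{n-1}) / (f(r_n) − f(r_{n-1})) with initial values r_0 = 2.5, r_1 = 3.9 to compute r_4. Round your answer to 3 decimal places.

f(2.5) = -27.37500, f(3.9) = 16.31900
r_2 = 3.90000 − 16.31900·(3.90000 − 2.50000) / (16.31900 − (-27.37500)) = 3.90000 − (22.84660)/(43.69400) = 3.37712
f(3.37712) = -4.48406
r_3 = 3.37712 − (-4.48406)·(3.37712 − 3.90000) / (-4.48406 − 16.31900) = 3.37712 − (2.34461)/(-20.80306) = 3.48983
f(3.48983) = -0.49774
r_4 = 3.48983 − (-0.49774)·(3.48983 − 3.37712) / (-0.49774 − (-4.48406)) = 3.48983 − (-0.05610)/(3.98632) = 3.50390

3.504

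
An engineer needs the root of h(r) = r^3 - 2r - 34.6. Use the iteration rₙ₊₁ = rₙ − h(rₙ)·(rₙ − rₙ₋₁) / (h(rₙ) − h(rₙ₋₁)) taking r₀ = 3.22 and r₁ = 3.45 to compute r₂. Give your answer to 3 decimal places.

h(3.22) = -7.65375, h(3.45) = -0.43637
r₂ = 3.45000 − (-0.43637)·(3.45000 − 3.22000) / (-0.43637 − (-7.65375)) = 3.45000 − (-0.10037)/(7.21738) = 3.46391

3.464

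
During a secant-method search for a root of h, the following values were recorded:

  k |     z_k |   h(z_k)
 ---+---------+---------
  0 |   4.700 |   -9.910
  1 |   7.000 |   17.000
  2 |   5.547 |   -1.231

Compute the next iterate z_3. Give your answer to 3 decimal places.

5.645

z_3 = 5.547 − (-1.231)·(5.547 − 7.000) / (-1.231 − 17.000)
   = 5.547 − (1.78864)/(-18.23100) = 5.64511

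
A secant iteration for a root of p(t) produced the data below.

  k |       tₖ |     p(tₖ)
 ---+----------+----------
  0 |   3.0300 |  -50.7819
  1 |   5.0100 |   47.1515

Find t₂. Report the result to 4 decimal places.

4.0567

t₂ = 5.0100 − 47.1515·(5.0100 − 3.0300) / (47.1515 − (-50.7819))
   = 5.0100 − (93.359970)/(97.933400) = 4.056699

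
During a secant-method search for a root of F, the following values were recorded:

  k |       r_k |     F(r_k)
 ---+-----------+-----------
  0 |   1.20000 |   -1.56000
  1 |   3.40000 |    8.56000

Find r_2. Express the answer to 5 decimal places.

1.53913

r_2 = 3.40000 − 8.56000·(3.40000 − 1.20000) / (8.56000 − (-1.56000))
   = 3.40000 − (18.8320000)/(10.1200000) = 1.5391304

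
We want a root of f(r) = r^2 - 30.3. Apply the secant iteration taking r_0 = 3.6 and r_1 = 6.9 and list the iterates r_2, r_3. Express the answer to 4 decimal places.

f(3.6) = -17.340000, f(6.9) = 17.310000
r_2 = 6.900000 − 17.310000·(6.900000 − 3.600000) / (17.310000 − (-17.340000)) = 6.900000 − (57.123000)/(34.650000) = 5.251429
f(5.251429) = -2.722498
r_3 = 5.251429 − (-2.722498)·(5.251429 − 6.900000) / (-2.722498 − 17.310000) = 5.251429 − (4.488232)/(-20.032498) = 5.475476

5.2514, 5.4755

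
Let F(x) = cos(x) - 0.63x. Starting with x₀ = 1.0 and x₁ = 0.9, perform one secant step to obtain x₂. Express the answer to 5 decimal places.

F(1.0) = -0.0896977, F(0.9) = 0.0546100
x₂ = 0.9000000 − 0.0546100·(0.9000000 − 1.0000000) / (0.0546100 − (-0.0896977)) = 0.9000000 − (-0.0054610)/(0.1443077) = 0.9378427

0.93784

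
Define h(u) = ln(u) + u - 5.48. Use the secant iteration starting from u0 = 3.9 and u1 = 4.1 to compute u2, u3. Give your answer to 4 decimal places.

h(3.9) = -0.219023, h(4.1) = 0.030987
u2 = 4.100000 − 0.030987·(4.100000 − 3.900000) / (0.030987 − (-0.219023)) = 4.100000 − (0.006197)/(0.250010) = 4.075211
h(4.075211) = 0.000134
u3 = 4.075211 − 0.000134·(4.075211 − 4.100000) / (0.000134 − 0.030987) = 4.075211 − (-0.000003)/(-0.030853) = 4.075104

4.0752, 4.0751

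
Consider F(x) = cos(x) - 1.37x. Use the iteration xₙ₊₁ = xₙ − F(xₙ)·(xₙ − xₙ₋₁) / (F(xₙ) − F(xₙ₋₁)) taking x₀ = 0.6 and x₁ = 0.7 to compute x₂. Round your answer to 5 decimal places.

0.60169

F(0.6) = 0.0033356, F(0.7) = -0.1941578
x₂ = 0.7000000 − (-0.1941578)·(0.7000000 − 0.6000000) / (-0.1941578 − 0.0033356) = 0.7000000 − (-0.0194158)/(-0.1974934) = 0.6016890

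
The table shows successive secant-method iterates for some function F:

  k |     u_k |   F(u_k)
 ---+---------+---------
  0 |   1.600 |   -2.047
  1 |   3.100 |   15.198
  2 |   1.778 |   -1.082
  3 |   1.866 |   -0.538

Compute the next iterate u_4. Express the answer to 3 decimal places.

u_4 = 1.866 − (-0.538)·(1.866 − 1.778) / (-0.538 − (-1.082))
   = 1.866 − (-0.04734)/(0.54400) = 1.95303

1.953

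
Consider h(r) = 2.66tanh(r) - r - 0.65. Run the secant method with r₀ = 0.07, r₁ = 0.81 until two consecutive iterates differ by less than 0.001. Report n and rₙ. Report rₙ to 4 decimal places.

n = 6, rₙ = 0.4315

h(0.07) = -0.534104, h(0.81) = 0.321110
r₂ = 0.810000 − 0.321110·(0.740000)/(0.855214) = 0.532150;  |Δ| = 0.277850
h(0.532150) = 0.113330
r₃ = 0.532150 − 0.113330·(-0.277850)/(-0.207780) = 0.380600;  |Δ| = 0.151549
h(0.380600) = -0.064412
r₄ = 0.380600 − (-0.064412)·(-0.151549)/(-0.177742) = 0.435520;  |Δ| = 0.054920
h(0.435520) = 0.004878
r₅ = 0.435520 − 0.004878·(0.054920)/(0.069290) = 0.431654;  |Δ| = 0.003867
h(0.431654) = 0.000175
r₆ = 0.431654 − 0.000175·(-0.003867)/(-0.004704) = 0.431510;  |Δ| = 0.000143
|r₆ − r₅| = 0.000143 < 0.001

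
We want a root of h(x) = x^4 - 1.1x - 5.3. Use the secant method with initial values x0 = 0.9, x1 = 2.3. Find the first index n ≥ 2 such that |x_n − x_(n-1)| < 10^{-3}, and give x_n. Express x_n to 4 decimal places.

h(0.9) = -5.633900, h(2.3) = 20.154100
x2 = 2.300000 − 20.154100·(1.400000)/(25.788000) = 1.205858;  |Δ| = 1.094142
h(1.205858) = -4.512057
x3 = 1.205858 − (-4.512057)·(-1.094142)/(-24.666157) = 1.406004;  |Δ| = 0.200146
h(1.406004) = -2.938682
x4 = 1.406004 − (-2.938682)·(0.200146)/(1.573375) = 1.779828;  |Δ| = 0.373824
h(1.779828) = 2.777061
x5 = 1.779828 − 2.777061·(0.373824)/(5.715743) = 1.598201;  |Δ| = 0.181627
h(1.598201) = -0.533848
x6 = 1.598201 − (-0.533848)·(-0.181627)/(-3.310909) = 1.627486;  |Δ| = 0.029285
h(1.627486) = -0.074563
x7 = 1.627486 − (-0.074563)·(0.029285)/(0.459285) = 1.632241;  |Δ| = 0.004754
h(1.632241) = 0.002546
x8 = 1.632241 − 0.002546·(0.004754)/(0.077109) = 1.632084;  |Δ| = 0.000157
|x8 − x7| = 0.000157 < 10^{-3}

n = 8, x_n = 1.6321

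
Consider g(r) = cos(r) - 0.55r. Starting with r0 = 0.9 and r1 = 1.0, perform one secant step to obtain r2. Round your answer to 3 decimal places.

g(0.9) = 0.12661, g(1.0) = -0.00970
r2 = 1.00000 − (-0.00970)·(1.00000 − 0.90000) / (-0.00970 − 0.12661) = 1.00000 − (-0.00097)/(-0.13631) = 0.99289

0.993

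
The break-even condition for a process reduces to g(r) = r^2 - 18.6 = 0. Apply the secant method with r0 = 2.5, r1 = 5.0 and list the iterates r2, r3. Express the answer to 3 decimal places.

g(2.5) = -12.35000, g(5.0) = 6.40000
r2 = 5.00000 − 6.40000·(5.00000 − 2.50000) / (6.40000 − (-12.35000)) = 5.00000 − (16.00000)/(18.75000) = 4.14667
g(4.14667) = -1.40516
r3 = 4.14667 − (-1.40516)·(4.14667 − 5.00000) / (-1.40516 − 6.40000) = 4.14667 − (1.19907)/(-7.80516) = 4.30029

4.147, 4.300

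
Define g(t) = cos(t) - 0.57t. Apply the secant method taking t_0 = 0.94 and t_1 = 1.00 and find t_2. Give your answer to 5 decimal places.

0.97871

g(0.94) = 0.0539880, g(1.00) = -0.0296977
t_2 = 1.0000000 − (-0.0296977)·(1.0000000 − 0.9400000) / (-0.0296977 − 0.0539880) = 1.0000000 − (-0.0017819)/(-0.0836857) = 0.9787077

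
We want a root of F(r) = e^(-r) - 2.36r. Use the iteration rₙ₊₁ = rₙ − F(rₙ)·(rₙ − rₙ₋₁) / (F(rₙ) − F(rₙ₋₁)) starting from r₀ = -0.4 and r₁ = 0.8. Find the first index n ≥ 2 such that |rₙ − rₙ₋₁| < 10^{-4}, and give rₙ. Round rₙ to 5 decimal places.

n = 5, rₙ = 0.31060

F(-0.4) = 2.4358247, F(0.8) = -1.4386710
r₂ = 0.8000000 − (-1.4386710)·(1.2000000)/(-3.8744957) = 0.3544181;  |Δ| = 0.4455819
F(0.3544181) = -0.1348451
r₃ = 0.3544181 − (-0.1348451)·(-0.4455819)/(1.3038260) = 0.3083348;  |Δ| = 0.0460832
F(0.3083348) = 0.0069991
r₄ = 0.3083348 − 0.0069991·(-0.0460832)/(0.1418442) = 0.3106087;  |Δ| = 0.0022739
F(0.3106087) = -0.0000360
r₅ = 0.3106087 − (-0.0000360)·(0.0022739)/(-0.0070351) = 0.3105971;  |Δ| = 0.0000116
|r₅ − r₄| = 0.0000116 < 10^{-4}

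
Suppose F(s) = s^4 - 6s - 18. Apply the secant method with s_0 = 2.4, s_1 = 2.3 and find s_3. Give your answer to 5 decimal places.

2.38411

F(2.4) = 0.7776000, F(2.3) = -3.8159000
s_2 = 2.3000000 − (-3.8159000)·(2.3000000 − 2.4000000) / (-3.8159000 − 0.7776000) = 2.3000000 − (0.3815900)/(-4.5935000) = 2.3830717
F(2.3830717) = -0.0470387
s_3 = 2.3830717 − (-0.0470387)·(2.3830717 − 2.3000000) / (-0.0470387 − (-3.8159000)) = 2.3830717 − (-0.0039076)/(3.7688613) = 2.3841085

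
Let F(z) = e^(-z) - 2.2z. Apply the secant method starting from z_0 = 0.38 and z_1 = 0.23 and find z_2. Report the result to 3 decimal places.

0.328

F(0.38) = -0.15214, F(0.23) = 0.28853
z_2 = 0.23000 − 0.28853·(0.23000 − 0.38000) / (0.28853 − (-0.15214)) = 0.23000 − (-0.04328)/(0.44067) = 0.32821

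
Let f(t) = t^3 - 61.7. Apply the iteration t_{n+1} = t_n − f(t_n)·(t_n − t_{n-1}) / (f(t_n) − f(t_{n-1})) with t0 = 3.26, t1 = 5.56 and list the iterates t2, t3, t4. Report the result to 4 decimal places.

f(3.26) = -27.054024, f(5.56) = 110.179616
t2 = 5.560000 − 110.179616·(5.560000 − 3.260000) / (110.179616 − (-27.054024)) = 5.560000 − (253.413117)/(137.233640) = 3.713418
f(3.713418) = -10.493906
t3 = 3.713418 − (-10.493906)·(3.713418 − 5.560000) / (-10.493906 − 110.179616) = 3.713418 − (19.377854)/(-120.673522) = 3.873999
f(3.873999) = -3.559524
t4 = 3.873999 − (-3.559524)·(3.873999 − 3.713418) / (-3.559524 − (-10.493906)) = 3.873999 − (-0.571591)/(6.934382) = 3.956428

3.7134, 3.8740, 3.9564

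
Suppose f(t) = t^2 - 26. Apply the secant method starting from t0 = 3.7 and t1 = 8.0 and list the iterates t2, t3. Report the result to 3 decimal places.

f(3.7) = -12.31000, f(8.0) = 38.00000
t2 = 8.00000 − 38.00000·(8.00000 − 3.70000) / (38.00000 − (-12.31000)) = 8.00000 − (163.40000)/(50.31000) = 4.75214
f(4.75214) = -3.41720
t3 = 4.75214 − (-3.41720)·(4.75214 − 8.00000) / (-3.41720 − 38.00000) = 4.75214 − (11.09859)/(-41.41720) = 5.02011

4.752, 5.020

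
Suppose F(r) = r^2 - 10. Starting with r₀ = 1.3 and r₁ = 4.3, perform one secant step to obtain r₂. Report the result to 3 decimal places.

2.784

F(1.3) = -8.31000, F(4.3) = 8.49000
r₂ = 4.30000 − 8.49000·(4.30000 − 1.30000) / (8.49000 − (-8.31000)) = 4.30000 − (25.47000)/(16.80000) = 2.78393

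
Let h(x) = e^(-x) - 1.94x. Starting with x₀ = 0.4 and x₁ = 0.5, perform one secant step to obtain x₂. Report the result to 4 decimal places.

h(0.4) = -0.105680, h(0.5) = -0.363469
x₂ = 0.500000 − (-0.363469)·(0.500000 − 0.400000) / (-0.363469 − (-0.105680)) = 0.500000 − (-0.036347)/(-0.257789) = 0.359005

0.3590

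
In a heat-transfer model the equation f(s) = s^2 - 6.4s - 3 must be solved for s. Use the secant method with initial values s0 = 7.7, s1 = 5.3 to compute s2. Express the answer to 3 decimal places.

f(7.7) = 7.01000, f(5.3) = -8.83000
s2 = 5.30000 − (-8.83000)·(5.30000 − 7.70000) / (-8.83000 − 7.01000) = 5.30000 − (21.19200)/(-15.84000) = 6.63788

6.638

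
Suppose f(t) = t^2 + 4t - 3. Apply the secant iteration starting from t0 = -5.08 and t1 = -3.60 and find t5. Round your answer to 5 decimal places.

f(-5.08) = 2.4864000, f(-3.60) = -4.4400000
t2 = -3.6000000 − (-4.4400000)·(-3.6000000 − (-5.0800000)) / (-4.4400000 − 2.4864000) = -3.6000000 − (-6.5712000)/(-6.9264000) = -4.5487179
f(-4.5487179) = -0.5040368
t3 = -4.5487179 − (-0.5040368)·(-4.5487179 − (-3.6000000)) / (-0.5040368 − (-4.4400000)) = -4.5487179 − (0.4781888)/(3.9359632) = -4.6702101
f(-4.6702101) = 0.1300222
t4 = -4.6702101 − 0.1300222·(-4.6702101 − (-4.5487179)) / (0.1300222 − (-0.5040368)) = -4.6702101 − (-0.0157967)/(0.6340590) = -4.6452966
f(-4.6452966) = -0.0024061
t5 = -4.6452966 − (-0.0024061)·(-4.6452966 − (-4.6702101)) / (-0.0024061 − 0.1300222) = -4.6452966 − (-0.0000599)/(-0.1324283) = -4.6457492

-4.64575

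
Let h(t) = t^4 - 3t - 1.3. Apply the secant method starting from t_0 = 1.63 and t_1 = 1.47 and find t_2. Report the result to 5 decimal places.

h(1.63) = 0.8691176, h(1.47) = -1.0405112
t_2 = 1.4700000 − (-1.0405112)·(1.4700000 − 1.6300000) / (-1.0405112 − 0.8691176) = 1.4700000 − (0.1664818)/(-1.9096288) = 1.5571802

1.55718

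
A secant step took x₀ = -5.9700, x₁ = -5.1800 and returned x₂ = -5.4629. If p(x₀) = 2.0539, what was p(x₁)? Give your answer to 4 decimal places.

-1.1458

The secant line through (-5.9700, 2.0539) and (-5.1800, p(x₁)) crosses zero at x₂ = -5.4629.
So (-5.9700, 2.0539), (-5.1800, p(x₁)), (-5.4629, 0) are collinear:
p(x₁) = 2.0539 · (-5.1800 − (-5.4629)) / (-5.9700 − (-5.4629)) = 2.0539 · (0.282900)/(-0.507100) = -1.145826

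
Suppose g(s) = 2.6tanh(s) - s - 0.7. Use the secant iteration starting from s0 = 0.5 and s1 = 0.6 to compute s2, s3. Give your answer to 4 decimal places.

0.4984, 0.4986

g(0.5) = 0.001505, g(0.6) = 0.096329
s2 = 0.600000 − 0.096329·(0.600000 − 0.500000) / (0.096329 − 0.001505) = 0.600000 − (0.009633)/(0.094824) = 0.498413
g(0.498413) = -0.000156
s3 = 0.498413 − (-0.000156)·(0.498413 − 0.600000) / (-0.000156 − 0.096329) = 0.498413 − (0.000016)/(-0.096484) = 0.498577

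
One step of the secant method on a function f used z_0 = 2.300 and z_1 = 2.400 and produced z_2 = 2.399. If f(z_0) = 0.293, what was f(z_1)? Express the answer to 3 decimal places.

-0.003

The secant line through (2.300, 0.293) and (2.400, f(z_1)) crosses zero at z_2 = 2.399.
So (2.300, 0.293), (2.400, f(z_1)), (2.399, 0) are collinear:
f(z_1) = 0.293 · (2.400 − 2.399) / (2.300 − 2.399) = 0.293 · (0.00100)/(-0.09900) = -0.00296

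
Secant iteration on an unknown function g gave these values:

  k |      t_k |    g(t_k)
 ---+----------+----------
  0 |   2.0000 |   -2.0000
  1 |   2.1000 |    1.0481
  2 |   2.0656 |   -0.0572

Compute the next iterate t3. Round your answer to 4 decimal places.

2.0674

t3 = 2.0656 − (-0.0572)·(2.0656 − 2.1000) / (-0.0572 − 1.0481)
   = 2.0656 − (0.001968)/(-1.105300) = 2.067380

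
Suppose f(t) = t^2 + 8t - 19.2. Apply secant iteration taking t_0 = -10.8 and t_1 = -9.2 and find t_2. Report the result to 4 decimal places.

f(-10.8) = 11.040000, f(-9.2) = -8.160000
t_2 = -9.200000 − (-8.160000)·(-9.200000 − (-10.800000)) / (-8.160000 − 11.040000) = -9.200000 − (-13.056000)/(-19.200000) = -9.880000

-9.8800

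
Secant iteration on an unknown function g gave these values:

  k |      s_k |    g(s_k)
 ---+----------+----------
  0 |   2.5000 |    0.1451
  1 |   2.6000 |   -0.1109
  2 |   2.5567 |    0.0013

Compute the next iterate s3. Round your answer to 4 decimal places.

2.5572

s3 = 2.5567 − 0.0013·(2.5567 − 2.6000) / (0.0013 − (-0.1109))
   = 2.5567 − (-0.000056)/(0.112200) = 2.557202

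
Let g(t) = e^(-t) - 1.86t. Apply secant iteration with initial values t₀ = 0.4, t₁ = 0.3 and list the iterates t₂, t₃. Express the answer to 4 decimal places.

0.3713, 0.3710

g(0.4) = -0.073680, g(0.3) = 0.182818
t₂ = 0.300000 − 0.182818·(0.300000 − 0.400000) / (0.182818 − (-0.073680)) = 0.300000 − (-0.018282)/(0.256498) = 0.371275
g(0.371275) = -0.000716
t₃ = 0.371275 − (-0.000716)·(0.371275 − 0.300000) / (-0.000716 − 0.182818) = 0.371275 − (-0.000051)/(-0.183535) = 0.370996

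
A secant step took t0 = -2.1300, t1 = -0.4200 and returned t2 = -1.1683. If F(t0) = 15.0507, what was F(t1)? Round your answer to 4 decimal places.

The secant line through (-2.1300, 15.0507) and (-0.4200, F(t1)) crosses zero at t2 = -1.1683.
So (-2.1300, 15.0507), (-0.4200, F(t1)), (-1.1683, 0) are collinear:
F(t1) = 15.0507 · (-0.4200 − (-1.1683)) / (-2.1300 − (-1.1683)) = 15.0507 · (0.748300)/(-0.961700) = -11.710969

-11.7110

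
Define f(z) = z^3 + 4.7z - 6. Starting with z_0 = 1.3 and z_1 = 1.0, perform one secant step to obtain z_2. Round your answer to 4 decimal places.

1.0345

f(1.3) = 2.307000, f(1.0) = -0.300000
z_2 = 1.000000 − (-0.300000)·(1.000000 − 1.300000) / (-0.300000 − 2.307000) = 1.000000 − (0.090000)/(-2.607000) = 1.034522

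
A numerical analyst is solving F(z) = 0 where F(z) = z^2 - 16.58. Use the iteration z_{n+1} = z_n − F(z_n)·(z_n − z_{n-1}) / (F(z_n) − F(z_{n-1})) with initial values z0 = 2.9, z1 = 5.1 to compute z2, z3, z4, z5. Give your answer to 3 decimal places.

F(2.9) = -8.17000, F(5.1) = 9.43000
z2 = 5.10000 − 9.43000·(5.10000 − 2.90000) / (9.43000 − (-8.17000)) = 5.10000 − (20.74600)/(17.60000) = 3.92125
F(3.92125) = -1.20380
z3 = 3.92125 − (-1.20380)·(3.92125 − 5.10000) / (-1.20380 − 9.43000) = 3.92125 − (1.41898)/(-10.63380) = 4.05469
F(4.05469) = -0.13949
z4 = 4.05469 − (-0.13949)·(4.05469 − 3.92125) / (-0.13949 − (-1.20380)) = 4.05469 − (-0.01861)/(1.06431) = 4.07218
F(4.07218) = 0.00264
z5 = 4.07218 − 0.00264·(4.07218 − 4.05469) / (0.00264 − (-0.13949)) = 4.07218 − (0.00005)/(0.14213) = 4.07185

3.921, 4.055, 4.072, 4.072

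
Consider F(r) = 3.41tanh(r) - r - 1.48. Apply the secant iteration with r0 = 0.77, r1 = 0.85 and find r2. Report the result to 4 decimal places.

0.8199

F(0.77) = -0.043971, F(0.85) = 0.026547
r2 = 0.850000 − 0.026547·(0.850000 − 0.770000) / (0.026547 − (-0.043971)) = 0.850000 − (0.002124)/(0.070517) = 0.819883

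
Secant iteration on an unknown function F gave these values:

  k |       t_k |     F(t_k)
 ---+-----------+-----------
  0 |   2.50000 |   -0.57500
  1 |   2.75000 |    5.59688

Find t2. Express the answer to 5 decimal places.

t2 = 2.75000 − 5.59688·(2.75000 − 2.50000) / (5.59688 − (-0.57500))
   = 2.75000 − (1.3992200)/(6.1718800) = 2.5232911

2.52329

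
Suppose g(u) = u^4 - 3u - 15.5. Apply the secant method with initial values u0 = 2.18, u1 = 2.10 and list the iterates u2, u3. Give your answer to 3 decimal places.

g(2.18) = 0.54531, g(2.10) = -2.35190
u2 = 2.10000 − (-2.35190)·(2.10000 − 2.18000) / (-2.35190 − 0.54531) = 2.10000 − (0.18815)/(-2.89721) = 2.16494
g(2.16494) = -0.02708
u3 = 2.16494 − (-0.02708)·(2.16494 − 2.10000) / (-0.02708 − (-2.35190)) = 2.16494 − (-0.00176)/(2.32482) = 2.16570

2.165, 2.166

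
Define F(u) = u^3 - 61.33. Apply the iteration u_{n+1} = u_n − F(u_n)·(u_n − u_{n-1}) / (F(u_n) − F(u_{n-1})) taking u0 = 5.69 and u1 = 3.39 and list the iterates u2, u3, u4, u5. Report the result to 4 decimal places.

3.7442, 3.9756, 3.9419, 3.9436

F(5.69) = 122.890009, F(3.39) = -22.371781
u2 = 3.390000 − (-22.371781)·(3.390000 − 5.690000) / (-22.371781 − 122.890009) = 3.390000 − (51.455096)/(-145.261790) = 3.744223
F(3.744223) = -8.838958
u3 = 3.744223 − (-8.838958)·(3.744223 − 3.390000) / (-8.838958 − (-22.371781)) = 3.744223 − (-3.130964)/(13.532823) = 3.975584
F(3.975584) = 1.505169
u4 = 3.975584 − 1.505169·(3.975584 − 3.744223) / (1.505169 − (-8.838958)) = 3.975584 − (0.348237)/(10.344128) = 3.941919
F(3.941919) = -0.077614
u5 = 3.941919 − (-0.077614)·(3.941919 − 3.975584) / (-0.077614 − 1.505169) = 3.941919 − (0.002613)/(-1.582784) = 3.943570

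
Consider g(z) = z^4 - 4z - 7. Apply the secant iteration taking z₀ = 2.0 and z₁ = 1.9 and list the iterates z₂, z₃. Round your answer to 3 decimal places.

1.961, 1.963

g(2.0) = 1.00000, g(1.9) = -1.56790
z₂ = 1.90000 − (-1.56790)·(1.90000 − 2.00000) / (-1.56790 − 1.00000) = 1.90000 − (0.15679)/(-2.56790) = 1.96106
g(1.96106) = -0.05446
z₃ = 1.96106 − (-0.05446)·(1.96106 − 1.90000) / (-0.05446 − (-1.56790)) = 1.96106 − (-0.00333)/(1.51344) = 1.96325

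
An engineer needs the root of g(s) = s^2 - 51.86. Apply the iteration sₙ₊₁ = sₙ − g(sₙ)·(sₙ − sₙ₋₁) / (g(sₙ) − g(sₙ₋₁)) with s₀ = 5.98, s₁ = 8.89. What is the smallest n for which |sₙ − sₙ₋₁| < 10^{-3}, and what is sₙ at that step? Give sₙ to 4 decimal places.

n = 5, sₙ = 7.2014

g(5.98) = -16.099600, g(8.89) = 27.172100
s₂ = 8.890000 − 27.172100·(2.910000)/(43.271700) = 7.062690;  |Δ| = 1.827310
g(7.062690) = -1.978410
s₃ = 7.062690 − (-1.978410)·(-1.827310)/(-29.150510) = 7.186707;  |Δ| = 0.124017
g(7.186707) = -0.211238
s₄ = 7.186707 − (-0.211238)·(0.124017)/(1.767172) = 7.201532;  |Δ| = 0.014824
g(7.201532) = 0.002058
s₅ = 7.201532 − 0.002058·(0.014824)/(0.213296) = 7.201389;  |Δ| = 0.000143
|s₅ − s₄| = 0.000143 < 10^{-3}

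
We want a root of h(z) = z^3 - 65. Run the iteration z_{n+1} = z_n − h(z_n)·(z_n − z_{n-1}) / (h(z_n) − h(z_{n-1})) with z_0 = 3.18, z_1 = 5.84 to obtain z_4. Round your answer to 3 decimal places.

h(3.18) = -32.84257, h(5.84) = 134.17670
z_2 = 5.84000 − 134.17670·(5.84000 − 3.18000) / (134.17670 − (-32.84257)) = 5.84000 − (356.91003)/(167.01927) = 3.70306
h(3.70306) = -14.22119
z_3 = 3.70306 − (-14.22119)·(3.70306 − 5.84000) / (-14.22119 − 134.17670) = 3.70306 − (30.38982)/(-148.39789) = 3.90785
h(3.90785) = -5.32223
z_4 = 3.90785 − (-5.32223)·(3.90785 − 3.70306) / (-5.32223 − (-14.22119)) = 3.90785 − (-1.08992)/(8.89896) = 4.03032

4.030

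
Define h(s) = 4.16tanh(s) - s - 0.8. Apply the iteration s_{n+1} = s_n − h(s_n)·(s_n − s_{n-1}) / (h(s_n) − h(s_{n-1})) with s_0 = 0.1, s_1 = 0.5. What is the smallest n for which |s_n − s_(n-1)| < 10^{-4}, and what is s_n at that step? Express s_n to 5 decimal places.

h(0.1) = -0.4853811, h(0.5) = 0.6224074
s_2 = 0.5000000 − 0.6224074·(0.4000000)/(1.1077885) = 0.2752613;  |Δ| = 0.2247387
h(0.2752613) = 0.0417555
s_3 = 0.2752613 − 0.0417555·(-0.2247387)/(-0.5806518) = 0.2591000;  |Δ| = 0.0161613
h(0.2591000) = -0.0047332
s_4 = 0.2591000 − (-0.0047332)·(-0.0161613)/(-0.0464888) = 0.2607455;  |Δ| = 0.0016455
h(0.2607455) = 0.0000240
s_5 = 0.2607455 − 0.0000240·(0.0016455)/(0.0047572) = 0.2607372;  |Δ| = 0.0000083
|s_5 − s_4| = 0.0000083 < 10^{-4}

n = 5, s_n = 0.26074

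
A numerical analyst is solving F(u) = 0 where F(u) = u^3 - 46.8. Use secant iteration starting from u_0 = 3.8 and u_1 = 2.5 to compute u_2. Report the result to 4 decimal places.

3.5326

F(3.8) = 8.072000, F(2.5) = -31.175000
u_2 = 2.500000 − (-31.175000)·(2.500000 − 3.800000) / (-31.175000 − 8.072000) = 2.500000 − (40.527500)/(-39.247000) = 3.532627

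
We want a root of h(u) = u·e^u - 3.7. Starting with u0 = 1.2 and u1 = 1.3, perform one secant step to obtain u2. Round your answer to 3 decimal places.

1.164

h(1.2) = 0.28414, h(1.3) = 1.07009
u2 = 1.30000 − 1.07009·(1.30000 − 1.20000) / (1.07009 − 0.28414) = 1.30000 − (0.10701)/(0.78595) = 1.16385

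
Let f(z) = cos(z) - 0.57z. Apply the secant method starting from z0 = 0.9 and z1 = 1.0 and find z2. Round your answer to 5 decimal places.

f(0.9) = 0.1086100, f(1.0) = -0.0296977
z2 = 1.0000000 − (-0.0296977)·(1.0000000 − 0.9000000) / (-0.0296977 − 0.1086100) = 1.0000000 − (-0.0029698)/(-0.1383077) = 0.9785278

0.97853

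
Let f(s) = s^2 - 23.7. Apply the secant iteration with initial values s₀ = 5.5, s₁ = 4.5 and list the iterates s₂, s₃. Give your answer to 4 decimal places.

4.8450, 4.8692

f(5.5) = 6.550000, f(4.5) = -3.450000
s₂ = 4.500000 − (-3.450000)·(4.500000 − 5.500000) / (-3.450000 − 6.550000) = 4.500000 − (3.450000)/(-10.000000) = 4.845000
f(4.845000) = -0.225975
s₃ = 4.845000 − (-0.225975)·(4.845000 − 4.500000) / (-0.225975 − (-3.450000)) = 4.845000 − (-0.077961)/(3.224025) = 4.869181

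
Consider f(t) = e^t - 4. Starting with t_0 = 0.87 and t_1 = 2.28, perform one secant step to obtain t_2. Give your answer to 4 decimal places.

1.1778

f(0.87) = -1.613089, f(2.28) = 5.776680
t_2 = 2.280000 − 5.776680·(2.280000 − 0.870000) / (5.776680 − (-1.613089)) = 2.280000 − (8.145119)/(7.389770) = 1.177784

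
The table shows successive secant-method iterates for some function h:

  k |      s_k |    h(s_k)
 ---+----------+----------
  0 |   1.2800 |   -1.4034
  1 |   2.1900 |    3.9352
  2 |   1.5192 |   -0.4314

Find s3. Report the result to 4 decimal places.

s3 = 1.5192 − (-0.4314)·(1.5192 − 2.1900) / (-0.4314 − 3.9352)
   = 1.5192 − (0.289383)/(-4.366600) = 1.585472

1.5855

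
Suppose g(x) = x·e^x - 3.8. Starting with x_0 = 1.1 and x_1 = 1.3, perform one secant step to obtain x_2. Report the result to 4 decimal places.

g(1.1) = -0.495417, g(1.3) = 0.970086
x_2 = 1.300000 − 0.970086·(1.300000 − 1.100000) / (0.970086 − (-0.495417)) = 1.300000 − (0.194017)/(1.465503) = 1.167611

1.1676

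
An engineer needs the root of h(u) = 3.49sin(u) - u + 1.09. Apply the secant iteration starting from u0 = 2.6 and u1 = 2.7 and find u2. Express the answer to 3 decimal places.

2.671

h(2.6) = 0.28910, h(2.7) = -0.11844
u2 = 2.70000 − (-0.11844)·(2.70000 − 2.60000) / (-0.11844 − 0.28910) = 2.70000 − (-0.01184)/(-0.40754) = 2.67094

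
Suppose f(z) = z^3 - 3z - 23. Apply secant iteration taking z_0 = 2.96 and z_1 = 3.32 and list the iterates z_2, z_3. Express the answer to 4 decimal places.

f(2.96) = -5.945664, f(3.32) = 3.634368
z_2 = 3.320000 − 3.634368·(3.320000 − 2.960000) / (3.634368 − (-5.945664)) = 3.320000 − (1.308372)/(9.580032) = 3.183427
f(3.183427) = -0.288768
z_3 = 3.183427 − (-0.288768)·(3.183427 − 3.320000) / (-0.288768 − 3.634368) = 3.183427 − (0.039438)/(-3.923136) = 3.193480

3.1834, 3.1935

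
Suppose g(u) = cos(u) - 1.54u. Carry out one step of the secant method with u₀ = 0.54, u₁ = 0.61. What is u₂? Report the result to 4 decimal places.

0.5525

g(0.54) = 0.026109, g(0.61) = -0.119752
u₂ = 0.610000 − (-0.119752)·(0.610000 − 0.540000) / (-0.119752 − 0.026109) = 0.610000 − (-0.008383)/(-0.145861) = 0.552530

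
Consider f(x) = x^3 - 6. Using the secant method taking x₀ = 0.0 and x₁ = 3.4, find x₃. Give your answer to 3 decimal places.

0.950

f(0.0) = -6.00000, f(3.4) = 33.30400
x₂ = 3.40000 − 33.30400·(3.40000 − 0.00000) / (33.30400 − (-6.00000)) = 3.40000 − (113.23360)/(39.30400) = 0.51903
f(0.51903) = -5.86018
x₃ = 0.51903 − (-5.86018)·(0.51903 − 3.40000) / (-5.86018 − 33.30400) = 0.51903 − (16.88299)/(-39.16418) = 0.95011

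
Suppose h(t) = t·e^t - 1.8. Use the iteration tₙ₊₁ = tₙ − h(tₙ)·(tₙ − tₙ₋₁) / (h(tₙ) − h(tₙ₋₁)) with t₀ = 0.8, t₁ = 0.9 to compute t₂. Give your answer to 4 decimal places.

0.8045

h(0.8) = -0.019567, h(0.9) = 0.413643
t₂ = 0.900000 − 0.413643·(0.900000 − 0.800000) / (0.413643 − (-0.019567)) = 0.900000 − (0.041364)/(0.433210) = 0.804517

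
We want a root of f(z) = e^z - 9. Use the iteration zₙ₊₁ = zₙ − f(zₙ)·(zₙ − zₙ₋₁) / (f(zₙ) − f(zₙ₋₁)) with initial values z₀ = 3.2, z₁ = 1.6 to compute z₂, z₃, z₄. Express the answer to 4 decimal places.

1.9307, 2.2894, 2.1846

f(3.2) = 15.532530, f(1.6) = -4.046968
z₂ = 1.600000 − (-4.046968)·(1.600000 − 3.200000) / (-4.046968 − 15.532530) = 1.600000 − (6.475148)/(-19.579498) = 1.930711
f(1.930711) = -2.105592
z₃ = 1.930711 − (-2.105592)·(1.930711 − 1.600000) / (-2.105592 − (-4.046968)) = 1.930711 − (-0.696342)/(1.941375) = 2.289395
f(2.289395) = 0.868969
z₄ = 2.289395 − 0.868969·(2.289395 − 1.930711) / (0.868969 − (-2.105592)) = 2.289395 − (0.311686)/(2.974561) = 2.184612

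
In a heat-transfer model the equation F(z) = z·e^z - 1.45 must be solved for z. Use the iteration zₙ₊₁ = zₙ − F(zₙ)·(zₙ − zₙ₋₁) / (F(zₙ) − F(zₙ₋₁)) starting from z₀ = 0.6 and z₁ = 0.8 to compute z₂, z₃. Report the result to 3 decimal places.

0.704, 0.711

F(0.6) = -0.35673, F(0.8) = 0.33043
z₂ = 0.80000 − 0.33043·(0.80000 − 0.60000) / (0.33043 − (-0.35673)) = 0.80000 − (0.06609)/(0.68716) = 0.70383
F(0.70383) = -0.02723
z₃ = 0.70383 − (-0.02723)·(0.70383 − 0.80000) / (-0.02723 − 0.33043) = 0.70383 − (0.00262)/(-0.35767) = 0.71115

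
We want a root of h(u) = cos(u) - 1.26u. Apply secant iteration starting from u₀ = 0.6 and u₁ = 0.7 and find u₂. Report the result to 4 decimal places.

h(0.6) = 0.069336, h(0.7) = -0.117158
u₂ = 0.700000 − (-0.117158)·(0.700000 − 0.600000) / (-0.117158 − 0.069336) = 0.700000 − (-0.011716)/(-0.186493) = 0.637179

0.6372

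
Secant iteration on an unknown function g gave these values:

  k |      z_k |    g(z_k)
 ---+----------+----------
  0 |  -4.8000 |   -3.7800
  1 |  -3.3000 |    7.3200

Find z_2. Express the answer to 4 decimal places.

z_2 = -3.3000 − 7.3200·(-3.3000 − (-4.8000)) / (7.3200 − (-3.7800))
   = -3.3000 − (10.980000)/(11.100000) = -4.289189

-4.2892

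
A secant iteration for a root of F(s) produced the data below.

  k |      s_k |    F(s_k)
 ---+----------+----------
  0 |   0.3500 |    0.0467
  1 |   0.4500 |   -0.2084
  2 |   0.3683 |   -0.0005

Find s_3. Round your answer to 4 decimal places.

0.3681

s_3 = 0.3683 − (-0.0005)·(0.3683 − 0.4500) / (-0.0005 − (-0.2084))
   = 0.3683 − (0.000041)/(0.207900) = 0.368104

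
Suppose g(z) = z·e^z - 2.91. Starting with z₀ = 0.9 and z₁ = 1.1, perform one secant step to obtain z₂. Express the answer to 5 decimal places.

g(0.9) = -0.6963572, g(1.1) = 0.3945826
z₂ = 1.1000000 − 0.3945826·(1.1000000 − 0.9000000) / (0.3945826 − (-0.6963572)) = 1.1000000 − (0.0789165)/(1.0909398) = 1.0276619

1.02766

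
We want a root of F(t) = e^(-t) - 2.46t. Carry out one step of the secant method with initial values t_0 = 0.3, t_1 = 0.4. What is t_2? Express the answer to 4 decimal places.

F(0.3) = 0.002818, F(0.4) = -0.313680
t_2 = 0.400000 − (-0.313680)·(0.400000 − 0.300000) / (-0.313680 − 0.002818) = 0.400000 − (-0.031368)/(-0.316498) = 0.300890

0.3009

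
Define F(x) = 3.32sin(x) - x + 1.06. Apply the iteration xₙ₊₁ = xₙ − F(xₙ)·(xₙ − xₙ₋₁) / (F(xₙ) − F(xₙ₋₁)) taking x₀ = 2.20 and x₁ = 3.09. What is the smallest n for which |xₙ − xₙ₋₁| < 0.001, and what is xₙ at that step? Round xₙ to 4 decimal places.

n = 5, xₙ = 2.6442

F(2.20) = 1.544208, F(3.09) = -1.858788
x₂ = 3.090000 − (-1.858788)·(0.890000)/(-3.402996) = 2.603863;  |Δ| = 0.486137
F(2.603863) = 0.156598
x₃ = 2.603863 − 0.156598·(-0.486137)/(2.015387) = 2.641637;  |Δ| = 0.037773
F(2.641637) = 0.009928
x₄ = 2.641637 − 0.009928·(0.037773)/(-0.146670) = 2.644193;  |Δ| = 0.002557
F(2.644193) = -0.000084
x₅ = 2.644193 − (-0.000084)·(0.002557)/(-0.010012) = 2.644172;  |Δ| = 0.000021
|x₅ − x₄| = 0.000021 < 0.001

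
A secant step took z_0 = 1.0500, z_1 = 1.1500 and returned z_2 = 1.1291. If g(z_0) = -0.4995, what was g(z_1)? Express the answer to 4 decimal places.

0.1320

The secant line through (1.0500, -0.4995) and (1.1500, g(z_1)) crosses zero at z_2 = 1.1291.
So (1.0500, -0.4995), (1.1500, g(z_1)), (1.1291, 0) are collinear:
g(z_1) = -0.4995 · (1.1500 − 1.1291) / (1.0500 − 1.1291) = -0.4995 · (0.020900)/(-0.079100) = 0.131979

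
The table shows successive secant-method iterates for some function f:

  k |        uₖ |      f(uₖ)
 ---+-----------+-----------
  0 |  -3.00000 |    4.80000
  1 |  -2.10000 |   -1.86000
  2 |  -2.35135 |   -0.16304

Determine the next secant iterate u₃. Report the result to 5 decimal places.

-2.37550

u₃ = -2.35135 − (-0.16304)·(-2.35135 − (-2.10000)) / (-0.16304 − (-1.86000))
   = -2.35135 − (0.0409801)/(1.6969600) = -2.3754991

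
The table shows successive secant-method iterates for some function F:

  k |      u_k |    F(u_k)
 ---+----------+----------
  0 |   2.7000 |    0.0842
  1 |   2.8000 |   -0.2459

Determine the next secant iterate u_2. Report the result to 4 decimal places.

u_2 = 2.8000 − (-0.2459)·(2.8000 − 2.7000) / (-0.2459 − 0.0842)
   = 2.8000 − (-0.024590)/(-0.330100) = 2.725507

2.7255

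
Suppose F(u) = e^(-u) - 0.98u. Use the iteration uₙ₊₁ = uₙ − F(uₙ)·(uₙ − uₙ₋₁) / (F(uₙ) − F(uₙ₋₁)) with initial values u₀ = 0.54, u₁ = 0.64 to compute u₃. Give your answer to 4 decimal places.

0.5745

F(0.54) = 0.053548, F(0.64) = -0.099908
u₂ = 0.640000 − (-0.099908)·(0.640000 − 0.540000) / (-0.099908 − 0.053548) = 0.640000 − (-0.009991)/(-0.153456) = 0.574895
F(0.574895) = -0.000633
u₃ = 0.574895 − (-0.000633)·(0.574895 − 0.640000) / (-0.000633 − (-0.099908)) = 0.574895 − (0.000041)/(0.099275) = 0.574480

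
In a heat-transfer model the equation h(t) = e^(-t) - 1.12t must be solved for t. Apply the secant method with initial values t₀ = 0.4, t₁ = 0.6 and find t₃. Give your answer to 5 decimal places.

0.52706

h(0.4) = 0.2223200, h(0.6) = -0.1231884
t₂ = 0.6000000 − (-0.1231884)·(0.6000000 − 0.4000000) / (-0.1231884 − 0.2223200) = 0.6000000 − (-0.0246377)/(-0.3455084) = 0.5286915
h(0.5286915) = -0.0027589
t₃ = 0.5286915 − (-0.0027589)·(0.5286915 − 0.6000000) / (-0.0027589 − (-0.1231884)) = 0.5286915 − (0.0001967)/(0.1204295) = 0.5270580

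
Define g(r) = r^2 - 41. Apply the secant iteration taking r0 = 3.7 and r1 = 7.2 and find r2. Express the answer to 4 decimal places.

g(3.7) = -27.310000, g(7.2) = 10.840000
r2 = 7.200000 − 10.840000·(7.200000 − 3.700000) / (10.840000 − (-27.310000)) = 7.200000 − (37.940000)/(38.150000) = 6.205505

6.2055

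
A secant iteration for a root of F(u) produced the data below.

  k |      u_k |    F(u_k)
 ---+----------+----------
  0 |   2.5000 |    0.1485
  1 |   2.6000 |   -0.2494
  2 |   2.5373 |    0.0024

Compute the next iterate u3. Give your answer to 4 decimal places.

u3 = 2.5373 − 0.0024·(2.5373 − 2.6000) / (0.0024 − (-0.2494))
   = 2.5373 − (-0.000150)/(0.251800) = 2.537898

2.5379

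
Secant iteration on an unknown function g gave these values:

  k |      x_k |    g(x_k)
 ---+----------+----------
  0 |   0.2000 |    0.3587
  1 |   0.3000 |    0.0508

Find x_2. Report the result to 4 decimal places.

0.3165

x_2 = 0.3000 − 0.0508·(0.3000 − 0.2000) / (0.0508 − 0.3587)
   = 0.3000 − (0.005080)/(-0.307900) = 0.316499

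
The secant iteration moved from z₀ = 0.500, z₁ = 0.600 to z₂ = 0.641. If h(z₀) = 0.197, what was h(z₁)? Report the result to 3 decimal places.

The secant line through (0.500, 0.197) and (0.600, h(z₁)) crosses zero at z₂ = 0.641.
So (0.500, 0.197), (0.600, h(z₁)), (0.641, 0) are collinear:
h(z₁) = 0.197 · (0.600 − 0.641) / (0.500 − 0.641) = 0.197 · (-0.04100)/(-0.14100) = 0.05728

0.057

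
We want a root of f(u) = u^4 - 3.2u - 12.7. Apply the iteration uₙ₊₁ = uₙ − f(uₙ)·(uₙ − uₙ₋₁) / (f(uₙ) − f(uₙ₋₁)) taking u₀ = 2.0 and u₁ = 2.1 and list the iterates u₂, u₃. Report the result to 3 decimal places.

f(2.0) = -3.10000, f(2.1) = 0.02810
u₂ = 2.10000 − 0.02810·(2.10000 − 2.00000) / (0.02810 − (-3.10000)) = 2.10000 − (0.00281)/(3.12810) = 2.09910
f(2.09910) = -0.00228
u₃ = 2.09910 − (-0.00228)·(2.09910 − 2.10000) / (-0.00228 − 0.02810) = 2.09910 − (0.00000)/(-0.03038) = 2.09917

2.099, 2.099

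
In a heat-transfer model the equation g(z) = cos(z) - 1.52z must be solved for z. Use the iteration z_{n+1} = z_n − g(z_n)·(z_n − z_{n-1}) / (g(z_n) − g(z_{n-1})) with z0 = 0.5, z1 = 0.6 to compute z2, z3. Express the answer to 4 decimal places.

g(0.5) = 0.117583, g(0.6) = -0.086664
z2 = 0.600000 − (-0.086664)·(0.600000 − 0.500000) / (-0.086664 − 0.117583) = 0.600000 − (-0.008666)/(-0.204247) = 0.557569
g(0.557569) = 0.001039
z3 = 0.557569 − 0.001039·(0.557569 − 0.600000) / (0.001039 − (-0.086664)) = 0.557569 − (-0.000044)/(0.087704) = 0.558072

0.5576, 0.5581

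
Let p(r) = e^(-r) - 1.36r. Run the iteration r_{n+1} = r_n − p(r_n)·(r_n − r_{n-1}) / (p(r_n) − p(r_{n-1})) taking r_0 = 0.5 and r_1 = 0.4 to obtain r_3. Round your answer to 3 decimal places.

p(0.5) = -0.07347, p(0.4) = 0.12632
r_2 = 0.40000 − 0.12632·(0.40000 − 0.50000) / (0.12632 − (-0.07347)) = 0.40000 − (-0.01263)/(0.19979) = 0.46323
p(0.46323) = -0.00074
r_3 = 0.46323 − (-0.00074)·(0.46323 − 0.40000) / (-0.00074 − 0.12632) = 0.46323 − (-0.00005)/(-0.12706) = 0.46286

0.463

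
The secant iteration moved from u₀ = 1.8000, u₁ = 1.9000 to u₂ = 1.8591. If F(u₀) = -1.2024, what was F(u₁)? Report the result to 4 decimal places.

0.8321

The secant line through (1.8000, -1.2024) and (1.9000, F(u₁)) crosses zero at u₂ = 1.8591.
So (1.8000, -1.2024), (1.9000, F(u₁)), (1.8591, 0) are collinear:
F(u₁) = -1.2024 · (1.9000 − 1.8591) / (1.8000 − 1.8591) = -1.2024 · (0.040900)/(-0.059100) = 0.832118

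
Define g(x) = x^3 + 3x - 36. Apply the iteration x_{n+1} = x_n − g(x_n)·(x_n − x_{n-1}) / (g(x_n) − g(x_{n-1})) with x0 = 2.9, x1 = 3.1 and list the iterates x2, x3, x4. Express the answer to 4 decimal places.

g(2.9) = -2.911000, g(3.1) = 3.091000
x2 = 3.100000 − 3.091000·(3.100000 − 2.900000) / (3.091000 − (-2.911000)) = 3.100000 − (0.618200)/(6.002000) = 2.997001
g(2.997001) = -0.089889
x3 = 2.997001 − (-0.089889)·(2.997001 − 3.100000) / (-0.089889 − 3.091000) = 2.997001 − (0.009258)/(-3.180889) = 2.999912
g(2.999912) = -0.002650
x4 = 2.999912 − (-0.002650)·(2.999912 − 2.997001) / (-0.002650 − (-0.089889)) = 2.999912 − (-0.000008)/(0.087239) = 3.000000

2.9970, 2.9999, 3.0000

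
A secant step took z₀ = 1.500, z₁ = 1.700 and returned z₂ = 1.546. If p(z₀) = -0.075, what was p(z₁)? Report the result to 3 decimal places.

The secant line through (1.500, -0.075) and (1.700, p(z₁)) crosses zero at z₂ = 1.546.
So (1.500, -0.075), (1.700, p(z₁)), (1.546, 0) are collinear:
p(z₁) = -0.075 · (1.700 − 1.546) / (1.500 − 1.546) = -0.075 · (0.15400)/(-0.04600) = 0.25109

0.251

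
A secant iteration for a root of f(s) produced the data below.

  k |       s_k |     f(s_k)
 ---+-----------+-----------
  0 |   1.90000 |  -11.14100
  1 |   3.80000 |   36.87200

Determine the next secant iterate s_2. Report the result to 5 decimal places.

2.34088

s_2 = 3.80000 − 36.87200·(3.80000 − 1.90000) / (36.87200 − (-11.14100))
   = 3.80000 − (70.0568000)/(48.0130000) = 2.3408785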